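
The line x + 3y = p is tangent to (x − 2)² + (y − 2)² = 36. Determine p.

p = 8 ± 6√10

Tangency holds when the distance from the centre (2, 2) to the line equals the radius 6:
|1·2 + 3·2 − p| / √10 = 6
|p − (8)| = 6√10.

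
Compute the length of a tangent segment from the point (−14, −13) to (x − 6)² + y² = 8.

√561

The centre is (6, 0) and r = 2√2. The square of the distance from P to the centre is 400 + 169 = 569.
By the tangent–radius right angle, tangent length = √(|PO|² − r²) = √561.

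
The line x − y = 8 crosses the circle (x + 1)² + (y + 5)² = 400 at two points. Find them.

From the line, y = x − 8. Substituting:
2x² − 4x − 390 = 0  ⟹  x² − 2x − 195 = 0
x = 15 or x = −13, giving (15, 7) and (−13, −21).

(−13, −21) and (15, 7)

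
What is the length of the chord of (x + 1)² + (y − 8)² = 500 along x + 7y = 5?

30√2

From the line, y = (5 − x)/7. Substituting:
50x² + 200x − 21850 = 0  ⟹  x² + 4x − 437 = 0
x = 19 or x = −23, giving (19, −2) and (−23, 4).
Chord length = distance between (19, −2) and (−23, 4) = √1800 = 30√2.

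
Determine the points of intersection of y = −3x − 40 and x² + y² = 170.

From the line, y = −3x − 40. Substituting:
10x² + 240x + 1430 = 0  ⟹  x² + 24x + 143 = 0
x = −11 or x = −13, giving (−11, −7) and (−13, −1).

(−13, −1) and (−11, −7)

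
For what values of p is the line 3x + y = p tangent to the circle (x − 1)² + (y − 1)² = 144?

Tangency holds when the distance from the centre (1, 1) to the line equals the radius 12:
|3·1 + 1·1 − p| / √10 = 12
|p − (4)| = 12√10.

p = 4 ± 12√10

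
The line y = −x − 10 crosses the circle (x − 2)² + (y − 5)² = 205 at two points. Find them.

(−12, 2) and (−1, −9)

Express y = −x − 10 and substitute into the circle:
2x² + 26x + 24 = 0  ⟹  x² + 13x + 12 = 0
x = −1 or x = −12, giving (−1, −9) and (−12, 2).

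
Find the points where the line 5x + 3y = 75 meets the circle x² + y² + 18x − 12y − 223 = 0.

(3, 20) and (9, 10)

Substitute y = (75 − 5x)/3:
34x² − 408x + 918 = 0  ⟹  x² − 12x + 27 = 0
x = 9 or x = 3, giving (9, 10) and (3, 20).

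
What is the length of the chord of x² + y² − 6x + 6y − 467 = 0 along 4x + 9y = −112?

4√97

Express y = (−112 − 4x)/9 and substitute into the circle:
97x² + 194x − 31331 = 0  ⟹  x² + 2x − 323 = 0
x = 17 or x = −19, giving (17, −20) and (−19, −4).
|(17, −20) − (−19, −4)| = √((36)² + (−16)²) = 4√97.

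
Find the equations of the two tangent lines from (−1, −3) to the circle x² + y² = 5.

A line y − (−3) = m(x − (−1)) is tangent when its distance from (0, 0) is √5:
(1m − (3))² = 5(m² + 1)
2m² + 3m − 2 = 0, so m = −2 or m = 1/2.
With m = −2: 2x + y = −5. With m = 1/2: x − 2y = 5.

2x + y = −5 and x − 2y = 5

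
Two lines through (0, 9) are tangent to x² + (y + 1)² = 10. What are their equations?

Let a tangent through (0, 9) have slope m. Its distance from (0, −1) must equal √10:
[m·(0) − (−10)]² = 10(m² + 1)
m² − 9 = 0, so m = −3 or m = 3.
Through (0, 9) these give 3x + y = 9 and 3x − y = −9.

3x + y = 9 and 3x − y = −9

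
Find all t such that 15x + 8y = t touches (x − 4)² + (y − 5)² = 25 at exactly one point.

t = 15 or t = 185

Tangency holds when the distance from the centre (4, 5) to the line equals the radius 5:
|15·4 + 8·5 − t| / √289 = 5
|t − (100)| = 5·17, so t = 185 or t = 15.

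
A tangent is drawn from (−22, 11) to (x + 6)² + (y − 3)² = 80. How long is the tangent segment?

4√15

The centre is (−6, 3) and r = 4√5. The square of the distance from P to the centre is 256 + 64 = 320.
By the tangent–radius right angle, tangent length = √(|PO|² − r²) = √240 = 4√15.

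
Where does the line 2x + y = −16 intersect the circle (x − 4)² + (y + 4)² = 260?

Substitute y = −2x − 16:
5x² + 40x − 100 = 0  ⟹  x² + 8x − 20 = 0
x = 2 or x = −10, giving (2, −20) and (−10, 4).

(−10, 4) and (2, −20)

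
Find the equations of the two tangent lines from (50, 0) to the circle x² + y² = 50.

x − 7y = 50 and x + 7y = 50

Write the tangent as mx − y + (0 − m·(50)) = 0 and set its distance from the centre to 5√2:
[m·(−50) − (0)]² = 50(m² + 1)
49m² − 1 = 0, so m = 1/7 or m = −1/7.
Through (50, 0) these give x − 7y = 50 and x + 7y = 50.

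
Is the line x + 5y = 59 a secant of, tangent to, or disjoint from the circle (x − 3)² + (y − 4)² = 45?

Substituting the line into the circle gives 26x² − 228x + 621 = 0.
Δ = 51984 − 64584 = −12600.
No real roots: the line does not meet the circle.

disjoint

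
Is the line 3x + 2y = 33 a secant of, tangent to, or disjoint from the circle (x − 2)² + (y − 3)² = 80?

secant

Substituting the line into the circle gives 13x² − 178x + 425 = 0.
Δ = 31684 − 22100 = 9584.
Two real roots: the line is a secant.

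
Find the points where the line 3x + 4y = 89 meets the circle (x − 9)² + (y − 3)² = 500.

Substitute y = (89 − 3x)/4:
25x² − 750x − 775 = 0  ⟹  x² − 30x − 31 = 0
x = 31 or x = −1, giving (31, −1) and (−1, 23).

(−1, 23) and (31, −1)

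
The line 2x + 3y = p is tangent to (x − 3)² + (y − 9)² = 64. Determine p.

For a tangent, require d(centre, line) = r = 8.
|2·3 + 3·9 − p| / √13 = 8
|p − (33)| = 8√13.

p = 33 ± 8√13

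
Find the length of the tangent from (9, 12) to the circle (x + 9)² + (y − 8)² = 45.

The centre is (−9, 8) and r = 3√5. The square of the distance from P to the centre is 324 + 16 = 340.
By the tangent–radius right angle, tangent length = √(|PO|² − r²) = √295.

√295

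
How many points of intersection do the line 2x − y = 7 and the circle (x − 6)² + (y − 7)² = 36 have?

2

Substituting the line into the circle gives 5x² − 68x + 196 = 0.
Δ = 4624 − 3920 = 704.
Two real roots: the line is a secant.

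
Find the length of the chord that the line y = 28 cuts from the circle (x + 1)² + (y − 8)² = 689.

34

From the line, y = 28. Substituting:
x² + 2x − 288 = 0
x = 16 or x = −18, giving (16, 28) and (−18, 28).
Chord length = distance between (16, 28) and (−18, 28) = √1156 = 34.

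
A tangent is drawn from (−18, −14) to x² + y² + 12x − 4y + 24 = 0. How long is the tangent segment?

8√6

The centre is (−6, 2) and r = 4. The square of the distance from P to the centre is 144 + 256 = 400.
By the tangent–radius right angle, tangent length = √(|PO|² − r²) = √384 = 8√6.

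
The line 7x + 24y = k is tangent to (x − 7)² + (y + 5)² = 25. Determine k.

k = −196 or k = 54

Tangency holds when the distance from the centre (7, −5) to the line equals the radius 5:
|7·7 + 24·(−5) − k| / √625 = 5
|k − (−71)| = 5·25, so k = 54 or k = −196.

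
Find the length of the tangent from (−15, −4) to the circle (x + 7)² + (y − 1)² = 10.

With centre O = (−7, 1), |OP|² = 89 and r² = 10.
By the tangent–radius right angle, tangent length = √(|PO|² − r²) = √79.

√79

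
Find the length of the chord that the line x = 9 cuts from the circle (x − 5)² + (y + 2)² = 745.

Centre (5, −2), r² = 745. Perpendicular distance d from centre to line = |−4| / √1 = 4.
Chord = 2√(r² − d²) = 2·√(729) = 54.

54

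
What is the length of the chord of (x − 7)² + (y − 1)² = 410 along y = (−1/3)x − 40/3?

Express y = (−40 − x)/3 and substitute into the circle:
10x² − 40x − 1400 = 0  ⟹  x² − 4x − 140 = 0
x = 14 or x = −10, giving (14, −18) and (−10, −10).
|(14, −18) − (−10, −10)| = √((24)² + (−8)²) = 8√10.

8√10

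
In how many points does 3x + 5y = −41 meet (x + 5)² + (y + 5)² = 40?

Substituting the line into the circle gives 34x² + 346x − 119 = 0.
Δ = 119716 − (−16184) = 135900.
Two real roots: the line is a secant.

2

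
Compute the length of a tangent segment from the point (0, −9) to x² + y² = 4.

√77

Centre (0, 0), r² = 4. |PO|² = (0)² + (−9)² = 81.
By the tangent–radius right angle, tangent length = √(|PO|² − r²) = √77.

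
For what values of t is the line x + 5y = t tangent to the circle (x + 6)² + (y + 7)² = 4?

Tangency holds when the distance from the centre (−6, −7) to the line equals the radius 2:
|1·(−6) + 5·(−7) − t| / √26 = 2
|t − (−41)| = 2√26.

t = −41 ± 2√26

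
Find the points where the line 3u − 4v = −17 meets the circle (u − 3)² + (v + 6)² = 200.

(−11, −4) and (5, 8)

From the line, v = (17 + 3u)/4. Substituting:
25u² + 150u − 1375 = 0  ⟹  u² + 6u − 55 = 0
u = 5 or u = −11, giving (5, 8) and (−11, −4).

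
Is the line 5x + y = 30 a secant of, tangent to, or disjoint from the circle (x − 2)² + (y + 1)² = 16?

disjoint

Substituting the line into the circle gives 26x² − 314x + 949 = 0.
Discriminant = (−314)² − 4·26·(949) = −100 < 0.
No real roots: the line does not meet the circle.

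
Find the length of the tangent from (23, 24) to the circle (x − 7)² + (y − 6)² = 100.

With centre O = (7, 6), |OP|² = 580 and r² = 100.
By the tangent–radius right angle, tangent length = √(|PO|² − r²) = √480 = 4√30.

4√30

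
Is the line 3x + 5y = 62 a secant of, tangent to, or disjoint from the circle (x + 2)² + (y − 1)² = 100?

d² = (3·(−2) + 5·1 − (62))²/34 = 3969/34; r² = 100.
Since d² > r², the line lies outside the circle.

disjoint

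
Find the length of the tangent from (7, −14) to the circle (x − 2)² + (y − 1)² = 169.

9

With centre O = (2, 1), |OP|² = 250 and r² = 169.
The tangent meets the radius at right angles, so tangent² = |PO|² − r² = 250 − 169 = 81.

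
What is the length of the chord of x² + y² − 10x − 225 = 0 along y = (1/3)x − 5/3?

Express y = (−5 + x)/3 and substitute into the circle:
10x² − 100x − 2000 = 0  ⟹  x² − 10x − 200 = 0
x = 20 or x = −10, giving (20, 5) and (−10, −5).
|(20, 5) − (−10, −5)| = √((30)² + (10)²) = 10√10.

10√10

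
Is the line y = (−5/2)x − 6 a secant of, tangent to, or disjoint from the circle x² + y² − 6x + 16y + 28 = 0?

d² = (5·3 + 2·(−8) − (−12))²/29 = 121/29; r² = 45.
Since d² < r², the line cuts the circle twice.

secant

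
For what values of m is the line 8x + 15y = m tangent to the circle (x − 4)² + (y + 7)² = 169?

The line touches the circle iff its distance from (4, −7) is 13:
|8·4 + 15·(−7) − m| / √289 = 13
|m − (−73)| = 13·17, so m = 148 or m = −294.

m = −294 or m = 148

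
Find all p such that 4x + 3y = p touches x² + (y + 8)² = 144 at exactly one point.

p = −84 or p = 36

The line touches the circle iff its distance from (0, −8) is 12:
|4·0 + 3·(−8) − p| / √25 = 12
|p − (−24)| = 12·5, so p = 36 or p = −84.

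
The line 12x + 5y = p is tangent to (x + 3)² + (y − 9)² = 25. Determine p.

Tangency holds when the distance from the centre (−3, 9) to the line equals the radius 5:
|12·(−3) + 5·9 − p| / √169 = 5
|p − (9)| = 5·13, so p = 74 or p = −56.

p = −56 or p = 74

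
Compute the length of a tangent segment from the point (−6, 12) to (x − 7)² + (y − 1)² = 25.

√265

Centre (7, 1), r² = 25. |PO|² = (−13)² + (11)² = 290.
Power of the point: PT² = |PO|² − r² = 265, so PT = √265.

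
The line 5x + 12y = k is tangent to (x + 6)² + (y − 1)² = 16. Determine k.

The line touches the circle iff its distance from (−6, 1) is 4:
|5·(−6) + 12·1 − k| / √169 = 4
|k − (−18)| = 4·13, so k = 34 or k = −70.

k = −70 or k = 34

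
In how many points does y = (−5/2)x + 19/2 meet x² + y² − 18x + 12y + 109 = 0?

Substituting the line into the circle gives 29x² − 382x + 1253 = 0.
Δ = 145924 − 145348 = 576.
Two real roots: the line is a secant.

2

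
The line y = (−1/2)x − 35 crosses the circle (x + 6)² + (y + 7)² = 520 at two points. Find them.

(−20, −25) and (−12, −29)

Substitute y = (−70 − x)/2:
5x² + 160x + 1200 = 0  ⟹  x² + 32x + 240 = 0
x = −12 or x = −20, giving (−12, −29) and (−20, −25).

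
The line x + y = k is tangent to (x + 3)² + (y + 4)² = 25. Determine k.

Tangency holds when the distance from the centre (−3, −4) to the line equals the radius 5:
|1·(−3) + 1·(−4) − k| / √2 = 5
|k − (−7)| = 5√2.

k = −7 ± 5√2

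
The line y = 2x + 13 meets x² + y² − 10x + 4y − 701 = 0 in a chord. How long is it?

22√5

The distance from (5, −2) to the line is 25/√5, and r² = 730.
Chord = 2√(r² − d²) = 2·√(605) = 22√5.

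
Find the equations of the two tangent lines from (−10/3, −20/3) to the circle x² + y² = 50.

x + y = −10 and x + 7y = −50

Write the tangent as mx − y + (−20/3 − m·(−10/3)) = 0 and set its distance from the centre to 5√2:
(10/3m − (20/3))² = 50(m² + 1)
7m² + 8m + 1 = 0, so m = −1 or m = −1/7.
With m = −1: x + y = −10. With m = −1/7: x + 7y = −50.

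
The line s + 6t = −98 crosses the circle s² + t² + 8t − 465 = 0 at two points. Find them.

(−20, −13) and (16, −19)

From the line, t = (−98 − s)/6. Substituting:
37s² + 148s − 11840 = 0  ⟹  s² + 4s − 320 = 0
s = 16 or s = −20, giving (16, −19) and (−20, −13).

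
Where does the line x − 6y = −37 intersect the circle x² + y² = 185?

(−13, 4) and (11, 8)

Express y = (37 + x)/6 and substitute into the circle:
37x² + 74x − 5291 = 0  ⟹  x² + 2x − 143 = 0
x = 11 or x = −13, giving (11, 8) and (−13, 4).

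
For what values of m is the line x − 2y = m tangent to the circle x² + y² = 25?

m = ±5√5

The line touches the circle iff its distance from (0, 0) is 5:
|1·0 − 2·0 − m| / √5 = 5
|m| = 5√5.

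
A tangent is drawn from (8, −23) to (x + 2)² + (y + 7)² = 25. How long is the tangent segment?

The centre is (−2, −7) and r = 5. The square of the distance from P to the centre is 100 + 256 = 356.
Power of the point: PT² = |PO|² − r² = 331, so PT = √331.

√331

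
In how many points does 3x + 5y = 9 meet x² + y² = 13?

Centre (0, 0), r² = 13. Distance² from centre to line = (−9)²/34 = 81/34.
Since d² < r², the line cuts the circle twice.

2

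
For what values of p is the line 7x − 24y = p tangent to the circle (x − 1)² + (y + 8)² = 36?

p = 49 or p = 349

Tangency holds when the distance from the centre (1, −8) to the line equals the radius 6:
|7·1 − 24·(−8) − p| / √625 = 6
|p − (199)| = 6·25, so p = 349 or p = 49.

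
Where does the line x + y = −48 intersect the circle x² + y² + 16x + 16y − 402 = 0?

(−27, −21) and (−21, −27)

From the line, y = −x − 48. Substituting:
2x² + 96x + 1134 = 0  ⟹  x² + 48x + 567 = 0
x = −21 or x = −27, giving (−21, −27) and (−27, −21).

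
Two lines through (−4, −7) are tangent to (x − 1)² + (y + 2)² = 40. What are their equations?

A line y − (−7) = m(x − (−4)) is tangent when its distance from (1, −2) is 2√10:
(5m − (5))² = 40(m² + 1)
3m² + 10m + 3 = 0, so m = −3 or m = −1/3.
With m = −3: 3x + y = −19. With m = −1/3: x + 3y = −25.

3x + y = −19 and x + 3y = −25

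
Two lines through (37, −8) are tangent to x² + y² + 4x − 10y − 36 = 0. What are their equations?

4x + 7y = 92 and x + 8y = −27

Write the tangent as mx − y + (−8 − m·(37)) = 0 and set its distance from the centre to √65:
(−39m − (13))² = 65(m² + 1)
56m² + 39m + 4 = 0, so m = −4/7 or m = −1/8.
Through (37, −8) these give 4x + 7y = 92 and x + 8y = −27.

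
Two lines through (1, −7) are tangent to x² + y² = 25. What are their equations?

A line y − (−7) = m(x − (1)) is tangent when its distance from (0, 0) is 5:
(−1m − (7))² = 25(m² + 1)
12m² − 7m − 12 = 0, so m = −3/4 or m = 4/3.
Through (1, −7) these give 3x + 4y = −25 and 4x − 3y = 25.

3x + 4y = −25 and 4x − 3y = 25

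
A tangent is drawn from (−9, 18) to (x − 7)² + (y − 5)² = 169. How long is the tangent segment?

With centre O = (7, 5), |OP|² = 425 and r² = 169.
Power of the point: PT² = |PO|² − r² = 256, so PT = 16.

16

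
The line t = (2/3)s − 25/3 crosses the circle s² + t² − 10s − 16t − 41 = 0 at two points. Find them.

(8, −3) and (14, 1)

Express t = (−25 + 2s)/3 and substitute into the circle:
13s² − 286s + 1456 = 0  ⟹  s² − 22s + 112 = 0
s = 14 or s = 8, giving (14, 1) and (8, −3).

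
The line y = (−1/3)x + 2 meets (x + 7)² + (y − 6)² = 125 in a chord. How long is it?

7√10

Centre (−7, 6), r² = 125. Perpendicular distance d from centre to line = |5| / √10 = 5/√10.
Half the chord is √(r² − d²) = √(245/2), so the full chord is 7√10.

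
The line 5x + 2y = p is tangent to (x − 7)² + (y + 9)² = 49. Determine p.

p = 17 ± 7√29

Tangency holds when the distance from the centre (7, −9) to the line equals the radius 7:
|5·7 + 2·(−9) − p| / √29 = 7
|p − (17)| = 7√29.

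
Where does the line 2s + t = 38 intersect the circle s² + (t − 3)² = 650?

Express t = −2s + 38 and substitute into the circle:
5s² − 140s + 575 = 0  ⟹  s² − 28s + 115 = 0
s = 23 or s = 5, giving (23, −8) and (5, 28).

(5, 28) and (23, −8)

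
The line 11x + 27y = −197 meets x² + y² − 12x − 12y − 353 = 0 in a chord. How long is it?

5√34

Substitute y = (−197 − 11x)/27:
850x² − 850x − 154700 = 0  ⟹  x² − x − 182 = 0
x = 14 or x = −13, giving (14, −13) and (−13, −2).
|(14, −13) − (−13, −2)| = √((27)² + (−11)²) = 5√34.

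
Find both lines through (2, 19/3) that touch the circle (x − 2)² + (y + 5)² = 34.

5x − 3y = −9 and 5x + 3y = 29

A line y − (19/3) = m(x − (2)) is tangent when its distance from (2, −5) is √34:
(0m − (−34/3))² = 34(m² + 1)
9m² − 25 = 0, so m = 5/3 or m = −5/3.
With m = 5/3: 5x − 3y = −9. With m = −5/3: 5x + 3y = 29.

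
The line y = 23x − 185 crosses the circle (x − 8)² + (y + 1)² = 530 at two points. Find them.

From the line, y = 23x − 185. Substituting:
530x² − 8480x + 33390 = 0  ⟹  x² − 16x + 63 = 0
x = 9 or x = 7, giving (9, 22) and (7, −24).

(7, −24) and (9, 22)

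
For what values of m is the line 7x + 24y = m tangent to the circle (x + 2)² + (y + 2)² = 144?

Tangency holds when the distance from the centre (−2, −2) to the line equals the radius 12:
|7·(−2) + 24·(−2) − m| / √625 = 12
|m − (−62)| = 12·25, so m = 238 or m = −362.

m = −362 or m = 238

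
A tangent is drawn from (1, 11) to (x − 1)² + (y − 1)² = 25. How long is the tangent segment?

The centre is (1, 1) and r = 5. The square of the distance from P to the centre is 0 + 100 = 100.
The tangent meets the radius at right angles, so tangent² = |PO|² − r² = 100 − 25 = 75.

5√3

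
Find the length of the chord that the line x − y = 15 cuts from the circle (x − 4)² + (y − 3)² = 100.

2√2

Express y = x − 15 and substitute into the circle:
2x² − 44x + 240 = 0  ⟹  x² − 22x + 120 = 0
x = 12 or x = 10, giving (12, −3) and (10, −5).
|(12, −3) − (10, −5)| = √((2)² + (2)²) = 2√2.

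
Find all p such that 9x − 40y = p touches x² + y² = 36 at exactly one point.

For a tangent, require d(centre, line) = r = 6.
|9·0 − 40·0 − p| / √1681 = 6
|p| = 6·41, so p = 246 or p = −246.

p = −246 or p = 246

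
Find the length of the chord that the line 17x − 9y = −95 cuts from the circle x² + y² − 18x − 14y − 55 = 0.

The distance from (9, 7) to the line is 185/√370, and r² = 185.
Half the chord is √(r² − d²) = √(185/2), so the full chord is √370.

√370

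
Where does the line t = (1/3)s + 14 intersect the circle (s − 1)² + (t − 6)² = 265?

(−15, 9) and (12, 18)

Substitute t = (42 + s)/3:
10s² + 30s − 1800 = 0  ⟹  s² + 3s − 180 = 0
s = 12 or s = −15, giving (12, 18) and (−15, 9).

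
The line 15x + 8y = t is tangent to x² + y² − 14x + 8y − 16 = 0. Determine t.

The line touches the circle iff its distance from (7, −4) is 9:
|15·7 + 8·(−4) − t| / √289 = 9
|t − (73)| = 9·17, so t = 226 or t = −80.

t = −80 or t = 226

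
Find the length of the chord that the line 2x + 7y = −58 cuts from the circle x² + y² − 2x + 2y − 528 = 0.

Substitute y = (−58 − 2x)/7:
53x² + 106x − 23320 = 0  ⟹  x² + 2x − 440 = 0
x = 20 or x = −22, giving (20, −14) and (−22, −2).
|(20, −14) − (−22, −2)| = √((42)² + (−12)²) = 6√53.

6√53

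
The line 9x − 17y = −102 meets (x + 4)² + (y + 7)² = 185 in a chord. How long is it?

√370

Express y = (102 + 9x)/17 and substitute into the circle:
370x² + 6290x = 0  ⟹  x² + 17x = 0
x = 0 or x = −17, giving (0, 6) and (−17, −3).
Chord length = distance between (0, 6) and (−17, −3) = √370 = √370.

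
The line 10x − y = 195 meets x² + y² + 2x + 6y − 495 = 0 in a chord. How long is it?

2√101

The distance from (−1, −3) to the line is 202/√101, and r² = 505.
Chord = 2√(r² − d²) = 2·√(101) = 2√101.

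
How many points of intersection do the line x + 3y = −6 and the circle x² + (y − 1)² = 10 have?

2

Substituting the line into the circle gives 10x² + 18x − 9 = 0.
Δ = 324 − (−360) = 684.
Two real roots: the line is a secant.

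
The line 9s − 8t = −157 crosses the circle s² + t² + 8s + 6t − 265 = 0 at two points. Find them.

(−21, −4) and (−5, 14)

From the line, t = (157 + 9s)/8. Substituting:
145s² + 3770s + 15225 = 0  ⟹  s² + 26s + 105 = 0
s = −5 or s = −21, giving (−5, 14) and (−21, −4).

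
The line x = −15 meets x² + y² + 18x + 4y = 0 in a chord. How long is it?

Centre (−9, −2), r² = 85. Perpendicular distance d from centre to line = |6| / √1 = 6.
Chord = 2√(r² − d²) = 2·√(49) = 14.

14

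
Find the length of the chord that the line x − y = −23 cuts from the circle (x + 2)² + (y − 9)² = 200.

Express y = x + 23 and substitute into the circle:
2x² + 32x = 0  ⟹  x² + 16x = 0
x = 0 or x = −16, giving (0, 23) and (−16, 7).
Chord length = distance between (0, 23) and (−16, 7) = √512 = 16√2.

16√2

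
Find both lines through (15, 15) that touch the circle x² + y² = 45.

Write the tangent as mx − y + (15 − m·(15)) = 0 and set its distance from the centre to 3√5:
[m·(−15) − (−15)]² = 45(m² + 1)
2m² − 5m + 2 = 0, so m = 2 or m = 1/2.
Through (15, 15) these give 2x − y = 15 and x − 2y = −15.

2x − y = 15 and x − 2y = −15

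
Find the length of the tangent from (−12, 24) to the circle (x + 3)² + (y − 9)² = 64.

Centre (−3, 9), r² = 64. |PO|² = (−9)² + (15)² = 306.
The tangent meets the radius at right angles, so tangent² = |PO|² − r² = 306 − 64 = 242.

11√2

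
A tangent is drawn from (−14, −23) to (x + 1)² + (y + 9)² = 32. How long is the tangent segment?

3√37

With centre O = (−1, −9), |OP|² = 365 and r² = 32.
Power of the point: PT² = |PO|² − r² = 333, so PT = 3√37.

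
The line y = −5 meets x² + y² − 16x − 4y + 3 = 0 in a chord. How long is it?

From the line, y = −5. Substituting:
x² − 16x + 48 = 0
x = 12 or x = 4, giving (12, −5) and (4, −5).
|(12, −5) − (4, −5)| = √((8)² + (0)²) = 8.

8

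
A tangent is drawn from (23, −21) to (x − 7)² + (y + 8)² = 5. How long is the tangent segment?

With centre O = (7, −8), |OP|² = 425 and r² = 5.
By the tangent–radius right angle, tangent length = √(|PO|² − r²) = √420 = 2√105.

2√105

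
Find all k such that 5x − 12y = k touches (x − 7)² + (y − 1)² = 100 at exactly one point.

k = −107 or k = 153

Tangency holds when the distance from the centre (7, 1) to the line equals the radius 10:
|5·7 − 12·1 − k| / √169 = 10
|k − (23)| = 10·13, so k = 153 or k = −107.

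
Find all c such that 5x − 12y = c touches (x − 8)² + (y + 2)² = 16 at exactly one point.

c = 12 or c = 116

For a tangent, require d(centre, line) = r = 4.
|5·8 − 12·(−2) − c| / √169 = 4
|c − (64)| = 4·13, so c = 116 or c = 12.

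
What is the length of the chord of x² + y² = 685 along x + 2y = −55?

The distance from (0, 0) to the line is 55/√5, and r² = 685.
Half the chord is √(r² − d²) = √(80), so the full chord is 8√5.

8√5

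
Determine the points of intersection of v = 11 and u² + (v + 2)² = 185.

(−4, 11) and (4, 11)

From the line, v = 11. Substituting:
u² − 16 = 0
u = 4 or u = −4, giving (4, 11) and (−4, 11).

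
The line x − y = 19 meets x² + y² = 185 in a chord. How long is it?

3√2

Centre (0, 0), r² = 185. Perpendicular distance d from centre to line = |−19| / √2 = 19/√2.
Chord = 2√(r² − d²) = 2·√(9/2) = 3√2.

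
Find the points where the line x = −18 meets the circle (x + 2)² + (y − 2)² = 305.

(−18, −5) and (−18, 9)

The line gives x = −18. Substituting into the circle:
y² − 4y − 45 = 0
y = 9 or y = −5, giving (−18, 9) and (−18, −5).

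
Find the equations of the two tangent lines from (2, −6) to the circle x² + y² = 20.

x + 2y = −10 and 2x − y = 10

Write the tangent as mx − y + (−6 − m·(2)) = 0 and set its distance from the centre to 2√5:
[m·(−2) − (6)]² = 20(m² + 1)
2m² − 3m − 2 = 0, so m = −1/2 or m = 2.
Through (2, −6) these give x + 2y = −10 and 2x − y = 10.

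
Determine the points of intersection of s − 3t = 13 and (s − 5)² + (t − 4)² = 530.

Substitute t = (−13 + s)/3:
10s² − 140s − 3920 = 0  ⟹  s² − 14s − 392 = 0
s = 28 or s = −14, giving (28, 5) and (−14, −9).

(−14, −9) and (28, 5)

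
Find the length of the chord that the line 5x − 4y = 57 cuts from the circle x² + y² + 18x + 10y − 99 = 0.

2√41

From the line, y = (−57 + 5x)/4. Substituting:
41x² − 82x − 615 = 0  ⟹  x² − 2x − 15 = 0
x = 5 or x = −3, giving (5, −8) and (−3, −18).
|(5, −8) − (−3, −18)| = √((8)² + (10)²) = 2√41.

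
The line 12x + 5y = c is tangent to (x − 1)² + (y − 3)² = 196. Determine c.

c = −155 or c = 209

The line touches the circle iff its distance from (1, 3) is 14:
|12·1 + 5·3 − c| / √169 = 14
|c − (27)| = 14·13, so c = 209 or c = −155.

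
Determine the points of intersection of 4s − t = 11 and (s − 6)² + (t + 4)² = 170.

(−1, −15) and (5, 9)

Express t = 4s − 11 and substitute into the circle:
17s² − 68s − 85 = 0  ⟹  s² − 4s − 5 = 0
s = 5 or s = −1, giving (5, 9) and (−1, −15).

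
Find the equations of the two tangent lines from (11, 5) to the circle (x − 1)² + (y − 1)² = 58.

7x − 3y = 62 and 3x + 7y = 68

Write the tangent as mx − y + (5 − m·(11)) = 0 and set its distance from the centre to √58:
(−10m − (−4))² = 58(m² + 1)
21m² − 40m − 21 = 0, so m = 7/3 or m = −3/7.
Through (11, 5) these give 7x − 3y = 62 and 3x + 7y = 68.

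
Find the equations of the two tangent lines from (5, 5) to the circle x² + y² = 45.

A line y − (5) = m(x − (5)) is tangent when its distance from (0, 0) is 3√5:
(−5m − (−5))² = 45(m² + 1)
2m² + 5m + 2 = 0, so m = −2 or m = −1/2.
Through (5, 5) these give 2x + y = 15 and x + 2y = 15.

2x + y = 15 and x + 2y = 15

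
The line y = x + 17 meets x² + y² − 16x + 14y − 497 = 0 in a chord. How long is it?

14√2

Centre (8, −7), r² = 610. Perpendicular distance d from centre to line = |32| / √2 = 32/√2.
Half the chord is √(r² − d²) = √(98), so the full chord is 14√2.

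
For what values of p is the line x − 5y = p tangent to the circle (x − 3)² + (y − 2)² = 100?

p = −7 ± 10√26

For a tangent, require d(centre, line) = r = 10.
|1·3 − 5·2 − p| / √26 = 10
|p − (−7)| = 10√26.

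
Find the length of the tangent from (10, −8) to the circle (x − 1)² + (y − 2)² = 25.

2√39

The centre is (1, 2) and r = 5. The square of the distance from P to the centre is 81 + 100 = 181.
By the tangent–radius right angle, tangent length = √(|PO|² − r²) = √156 = 2√39.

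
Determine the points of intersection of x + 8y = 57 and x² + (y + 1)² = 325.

(−15, 9) and (17, 5)

From the line, y = (57 − x)/8. Substituting:
65x² − 130x − 16575 = 0  ⟹  x² − 2x − 255 = 0
x = 17 or x = −15, giving (17, 5) and (−15, 9).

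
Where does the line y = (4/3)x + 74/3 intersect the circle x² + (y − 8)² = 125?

(−11, 10) and (−5, 18)

Express y = (74 + 4x)/3 and substitute into the circle:
25x² + 400x + 1375 = 0  ⟹  x² + 16x + 55 = 0
x = −5 or x = −11, giving (−5, 18) and (−11, 10).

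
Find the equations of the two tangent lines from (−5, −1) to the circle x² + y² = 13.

3x − 2y = −13 and 2x + 3y = −13

A line y − (−1) = m(x − (−5)) is tangent when its distance from (0, 0) is √13:
[m·(5) − (1)]² = 13(m² + 1)
6m² − 5m − 6 = 0, so m = 3/2 or m = −2/3.
Through (−5, −1) these give 3x − 2y = −13 and 2x + 3y = −13.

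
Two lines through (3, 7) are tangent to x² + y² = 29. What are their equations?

A line y − (7) = m(x − (3)) is tangent when its distance from (0, 0) is √29:
(−3m − (−7))² = 29(m² + 1)
10m² + 21m − 10 = 0, so m = −5/2 or m = 2/5.
With m = −5/2: 5x + 2y = 29. With m = 2/5: 2x − 5y = −29.

5x + 2y = 29 and 2x − 5y = −29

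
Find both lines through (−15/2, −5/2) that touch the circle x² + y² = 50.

7x − y = −50 and x + y = −10

Let a tangent through (−15/2, −5/2) have slope m. Its distance from (0, 0) must equal 5√2:
[m·(15/2) − (5/2)]² = 50(m² + 1)
m² − 6m − 7 = 0, so m = 7 or m = −1.
With m = 7: 7x − y = −50. With m = −1: x + y = −10.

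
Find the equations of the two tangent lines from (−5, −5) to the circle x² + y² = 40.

Write the tangent as mx − y + (−5 − m·(−5)) = 0 and set its distance from the centre to 2√10:
[m·(5) − (5)]² = 40(m² + 1)
3m² + 10m + 3 = 0, so m = −1/3 or m = −3.
Through (−5, −5) these give x + 3y = −20 and 3x + y = −20.

x + 3y = −20 and 3x + y = −20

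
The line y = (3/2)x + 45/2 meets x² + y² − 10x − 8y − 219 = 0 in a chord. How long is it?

4√13

Substitute y = (45 + 3x)/2:
13x² + 182x + 429 = 0  ⟹  x² + 14x + 33 = 0
x = −3 or x = −11, giving (−3, 18) and (−11, 6).
|(−3, 18) − (−11, 6)| = √((8)² + (12)²) = 4√13.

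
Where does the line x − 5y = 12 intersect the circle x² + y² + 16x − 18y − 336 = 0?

Substitute y = (−12 + x)/5:
26x² + 286x − 7176 = 0  ⟹  x² + 11x − 276 = 0
x = 12 or x = −23, giving (12, 0) and (−23, −7).

(−23, −7) and (12, 0)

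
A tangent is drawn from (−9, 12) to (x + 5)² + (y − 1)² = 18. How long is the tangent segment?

√119

With centre O = (−5, 1), |OP|² = 137 and r² = 18.
Power of the point: PT² = |PO|² − r² = 119, so PT = √119.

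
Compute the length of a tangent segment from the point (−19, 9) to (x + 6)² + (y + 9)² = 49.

2√111

With centre O = (−6, −9), |OP|² = 493 and r² = 49.
By the tangent–radius right angle, tangent length = √(|PO|² − r²) = √444 = 2√111.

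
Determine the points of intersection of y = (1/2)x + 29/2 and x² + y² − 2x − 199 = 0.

(−9, 10) and (−1, 14)

From the line, y = (29 + x)/2. Substituting:
5x² + 50x + 45 = 0  ⟹  x² + 10x + 9 = 0
x = −1 or x = −9, giving (−1, 14) and (−9, 10).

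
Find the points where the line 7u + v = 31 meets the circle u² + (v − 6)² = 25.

From the line, v = −7u + 31. Substituting:
50u² − 350u + 600 = 0  ⟹  u² − 7u + 12 = 0
u = 4 or u = 3, giving (4, 3) and (3, 10).

(3, 10) and (4, 3)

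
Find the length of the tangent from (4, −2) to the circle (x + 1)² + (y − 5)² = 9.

The centre is (−1, 5) and r = 3. The square of the distance from P to the centre is 25 + 49 = 74.
Power of the point: PT² = |PO|² − r² = 65, so PT = √65.

√65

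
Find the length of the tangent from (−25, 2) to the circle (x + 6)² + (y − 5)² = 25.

√345

The centre is (−6, 5) and r = 5. The square of the distance from P to the centre is 361 + 9 = 370.
The tangent meets the radius at right angles, so tangent² = |PO|² − r² = 370 − 25 = 345.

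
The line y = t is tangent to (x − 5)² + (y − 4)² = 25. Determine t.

t = −1 or t = 9

Tangency holds when the distance from the centre (5, 4) to the line equals the radius 5:
|0·5 + 1·4 − t| / √1 = 5
|t − (4)| = 5, so t = 9 or t = −1.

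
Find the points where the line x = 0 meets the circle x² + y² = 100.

The line gives x = 0. Substituting into the circle:
y² − 100 = 0
y = 10 or y = −10, giving (0, 10) and (0, −10).

(0, −10) and (0, 10)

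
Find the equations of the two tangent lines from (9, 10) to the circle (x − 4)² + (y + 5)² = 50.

7x + y = 73 and x − y = −1

Write the tangent as mx − y + (10 − m·(9)) = 0 and set its distance from the centre to 5√2:
[m·(−5) − (−15)]² = 50(m² + 1)
m² + 6m − 7 = 0, so m = −7 or m = 1.
With m = −7: 7x + y = 73. With m = 1: x − y = −1.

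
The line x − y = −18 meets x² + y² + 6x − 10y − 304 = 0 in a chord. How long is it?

Substitute y = x + 18:
2x² + 32x − 160 = 0  ⟹  x² + 16x − 80 = 0
x = 4 or x = −20, giving (4, 22) and (−20, −2).
Chord length = distance between (4, 22) and (−20, −2) = √1152 = 24√2.

24√2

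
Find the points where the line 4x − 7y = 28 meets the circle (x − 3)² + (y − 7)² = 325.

(−7, −8) and (21, 8)

Express y = (−28 + 4x)/7 and substitute into the circle:
65x² − 910x − 9555 = 0  ⟹  x² − 14x − 147 = 0
x = 21 or x = −7, giving (21, 8) and (−7, −8).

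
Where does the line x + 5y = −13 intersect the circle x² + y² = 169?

(−13, 0) and (12, −5)

Substitute y = (−13 − x)/5:
26x² + 26x − 4056 = 0  ⟹  x² + x − 156 = 0
x = 12 or x = −13, giving (12, −5) and (−13, 0).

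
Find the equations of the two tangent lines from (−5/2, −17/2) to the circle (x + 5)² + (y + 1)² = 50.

A line y − (−17/2) = m(x − (−5/2)) is tangent when its distance from (−5, −1) is 5√2:
[m·(−5/2) − (15/2)]² = 50(m² + 1)
7m² − 6m − 1 = 0, so m = −1/7 or m = 1.
With m = −1/7: x + 7y = −62. With m = 1: x − y = 6.

x + 7y = −62 and x − y = 6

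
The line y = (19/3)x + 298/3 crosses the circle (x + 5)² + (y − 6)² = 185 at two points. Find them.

(−16, −2) and (−13, 17)

From the line, y = (298 + 19x)/3. Substituting:
370x² + 10730x + 76960 = 0  ⟹  x² + 29x + 208 = 0
x = −13 or x = −16, giving (−13, 17) and (−16, −2).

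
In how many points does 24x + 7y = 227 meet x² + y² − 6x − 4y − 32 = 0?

Substituting the line into the circle gives 625x² − 10518x + 43605 = 0.
Δ = 110628324 − 109012500 = 1615824.
Two real roots: the line is a secant.

2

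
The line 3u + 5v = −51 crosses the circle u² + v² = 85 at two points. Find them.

(−7, −6) and (−2, −9)

Substitute v = (−51 − 3u)/5:
34u² + 306u + 476 = 0  ⟹  u² + 9u + 14 = 0
u = −2 or u = −7, giving (−2, −9) and (−7, −6).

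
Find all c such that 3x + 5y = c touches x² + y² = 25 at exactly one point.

c = ±5√34

The line touches the circle iff its distance from (0, 0) is 5:
|3·0 + 5·0 − c| / √34 = 5
|c| = 5√34.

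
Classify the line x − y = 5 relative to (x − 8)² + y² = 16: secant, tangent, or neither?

Centre (8, 0), r² = 16. Distance² from centre to line = (3)²/2 = 9/2.
Since d² < r², the line cuts the circle twice.

secant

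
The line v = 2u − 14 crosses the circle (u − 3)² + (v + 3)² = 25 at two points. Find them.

From the line, v = 2u − 14. Substituting:
5u² − 50u + 105 = 0  ⟹  u² − 10u + 21 = 0
u = 7 or u = 3, giving (7, 0) and (3, −8).

(3, −8) and (7, 0)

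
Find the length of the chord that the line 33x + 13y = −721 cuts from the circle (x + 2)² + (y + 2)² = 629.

Substitute y = (−721 − 33x)/13:
1258x² + 46546x + 377400 = 0  ⟹  x² + 37x + 300 = 0
x = −12 or x = −25, giving (−12, −25) and (−25, 8).
Chord length = distance between (−12, −25) and (−25, 8) = √1258 = √1258.

√1258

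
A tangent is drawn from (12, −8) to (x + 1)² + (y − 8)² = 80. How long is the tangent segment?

With centre O = (−1, 8), |OP|² = 425 and r² = 80.
The tangent meets the radius at right angles, so tangent² = |PO|² − r² = 425 − 80 = 345.

√345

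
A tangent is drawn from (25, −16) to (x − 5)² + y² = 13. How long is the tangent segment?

√643

With centre O = (5, 0), |OP|² = 656 and r² = 13.
By the tangent–radius right angle, tangent length = √(|PO|² − r²) = √643.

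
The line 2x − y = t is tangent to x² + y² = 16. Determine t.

Tangency holds when the distance from the centre (0, 0) to the line equals the radius 4:
|2·0 − 1·0 − t| / √5 = 4
|t| = 4√5.

t = ±4√5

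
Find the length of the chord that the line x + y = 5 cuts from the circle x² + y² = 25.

Centre (0, 0), r² = 25. Perpendicular distance d from centre to line = |−5| / √2 = 5/√2.
Chord = 2√(r² − d²) = 2·√(25/2) = 5√2.

5√2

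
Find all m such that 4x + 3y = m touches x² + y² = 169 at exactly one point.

Tangency holds when the distance from the centre (0, 0) to the line equals the radius 13:
|4·0 + 3·0 − m| / √25 = 13
|m| = 13·5, so m = 65 or m = −65.

m = −65 or m = 65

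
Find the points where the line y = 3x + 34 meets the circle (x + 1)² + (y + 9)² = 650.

From the line, y = 3x + 34. Substituting:
10x² + 260x + 1200 = 0  ⟹  x² + 26x + 120 = 0
x = −6 or x = −20, giving (−6, 16) and (−20, −26).

(−20, −26) and (−6, 16)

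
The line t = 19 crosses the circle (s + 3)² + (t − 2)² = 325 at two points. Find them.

From the line, t = 19. Substituting:
s² + 6s − 27 = 0
s = 3 or s = −9, giving (3, 19) and (−9, 19).

(−9, 19) and (3, 19)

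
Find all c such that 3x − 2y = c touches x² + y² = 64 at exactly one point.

c = ±8√13

Tangency holds when the distance from the centre (0, 0) to the line equals the radius 8:
|3·0 − 2·0 − c| / √13 = 8
|c| = 8√13.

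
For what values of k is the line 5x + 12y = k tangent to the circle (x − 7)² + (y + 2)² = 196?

k = −171 or k = 193

The line touches the circle iff its distance from (7, −2) is 14:
|5·7 + 12·(−2) − k| / √169 = 14
|k − (11)| = 14·13, so k = 193 or k = −171.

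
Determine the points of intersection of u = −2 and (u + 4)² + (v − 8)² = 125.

The line gives u = −2. Substituting into the circle:
v² − 16v − 57 = 0
v = 19 or v = −3, giving (−2, 19) and (−2, −3).

(−2, −3) and (−2, 19)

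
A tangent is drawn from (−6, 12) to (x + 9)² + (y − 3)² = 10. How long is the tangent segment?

4√5

With centre O = (−9, 3), |OP|² = 90 and r² = 10.
Power of the point: PT² = |PO|² − r² = 80, so PT = 4√5.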